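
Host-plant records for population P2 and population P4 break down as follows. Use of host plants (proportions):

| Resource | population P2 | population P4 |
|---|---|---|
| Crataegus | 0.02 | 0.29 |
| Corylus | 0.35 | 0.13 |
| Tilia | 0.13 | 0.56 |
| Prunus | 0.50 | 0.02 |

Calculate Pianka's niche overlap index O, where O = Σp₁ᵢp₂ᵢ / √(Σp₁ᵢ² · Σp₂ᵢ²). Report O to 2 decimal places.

Σ p₁ᵢp₂ᵢ = 0.0058 + 0.0455 + 0.0728 + 0.0100 = 0.1341
Σp_1ᵢ² = 0.02² + 0.35² + 0.13² + 0.50² = 0.0004 + 0.1225 + 0.0169 + 0.2500 = 0.3898
Σp_2ᵢ² = 0.29² + 0.13² + 0.56² + 0.02² = 0.0841 + 0.0169 + 0.3136 + 0.0004 = 0.4150
O = 0.1341 / √(0.3898 × 0.4150) = 0.1341 / 0.40220 = 0.3334

0.33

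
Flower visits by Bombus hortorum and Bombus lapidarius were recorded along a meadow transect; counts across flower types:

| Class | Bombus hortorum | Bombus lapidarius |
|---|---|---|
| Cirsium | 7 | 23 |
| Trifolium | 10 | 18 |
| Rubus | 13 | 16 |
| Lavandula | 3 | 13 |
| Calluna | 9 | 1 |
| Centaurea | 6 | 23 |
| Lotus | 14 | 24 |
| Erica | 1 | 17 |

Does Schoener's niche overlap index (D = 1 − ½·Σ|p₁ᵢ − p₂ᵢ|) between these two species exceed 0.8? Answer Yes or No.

Proportions for Bombus hortorum (n=63): 7/63=0.1111, 10/63=0.1587, 13/63=0.2063, 3/63=0.0476, 9/63=0.1429, 6/63=0.0952, 14/63=0.2222, 1/63=0.0159
Proportions for Bombus lapidarius (n=135): 23/135=0.1704, 18/135=0.1333, 16/135=0.1185, 13/135=0.0963, 1/135=0.0074, 23/135=0.1704, 24/135=0.1778, 17/135=0.1259
Σ|p₁ᵢ − p₂ᵢ| = 0.0593 + 0.0254 + 0.0878 + 0.0487 + 0.1355 + 0.0752 + 0.0444 + 0.1100 = 0.5863
D = 1 − ½ × 0.5863 = 1 − 0.29315 = 0.70685
D = 0.70685 < 0.8 → No.

No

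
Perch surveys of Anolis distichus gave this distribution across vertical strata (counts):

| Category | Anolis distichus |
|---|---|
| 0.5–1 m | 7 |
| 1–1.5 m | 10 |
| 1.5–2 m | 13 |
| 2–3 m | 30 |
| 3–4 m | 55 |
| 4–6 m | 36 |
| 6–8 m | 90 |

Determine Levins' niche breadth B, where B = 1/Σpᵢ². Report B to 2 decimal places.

Proportions for Anolis distichus (n=241): 7/241=0.0290, 10/241=0.0415, 13/241=0.0539, 30/241=0.1245, 55/241=0.2282, 36/241=0.1494, 90/241=0.3734
Σpᵢ² = 0.0290² + 0.0415² + 0.0539² + 0.1245² + 0.2282² + 0.1494² + 0.3734² = 0.000841 + 0.001722 + 0.002905 + 0.015500 + 0.052075 + 0.022320 + 0.139428 = 0.234791
B = 1 / 0.234791 = 4.2591

4.26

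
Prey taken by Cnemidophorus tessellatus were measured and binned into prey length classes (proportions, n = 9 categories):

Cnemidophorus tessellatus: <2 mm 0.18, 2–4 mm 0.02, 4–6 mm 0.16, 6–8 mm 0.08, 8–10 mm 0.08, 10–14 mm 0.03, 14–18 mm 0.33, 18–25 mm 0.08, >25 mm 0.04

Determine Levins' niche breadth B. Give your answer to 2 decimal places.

5.29

Σpᵢ² = 0.18² + 0.02² + 0.16² + 0.08² + 0.08² + 0.03² + 0.33² + 0.08² + 0.04² = 0.0324 + 0.0004 + 0.0256 + 0.0064 + 0.0064 + 0.0009 + 0.1089 + 0.0064 + 0.0016 = 0.1890
B = 1 / 0.1890 = 5.2910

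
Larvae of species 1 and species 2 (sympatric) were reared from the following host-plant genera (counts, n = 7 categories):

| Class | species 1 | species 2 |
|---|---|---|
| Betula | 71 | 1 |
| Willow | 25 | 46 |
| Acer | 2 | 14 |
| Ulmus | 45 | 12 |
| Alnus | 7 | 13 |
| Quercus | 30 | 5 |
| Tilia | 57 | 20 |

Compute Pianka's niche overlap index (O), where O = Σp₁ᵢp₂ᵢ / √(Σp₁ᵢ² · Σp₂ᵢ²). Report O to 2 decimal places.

Proportions for species 1 (n=237): 71/237=0.2996, 25/237=0.1055, 2/237=0.0084, 45/237=0.1899, 7/237=0.0295, 30/237=0.1266, 57/237=0.2405
Proportions for species 2 (n=111): 1/111=0.0090, 46/111=0.4144, 14/111=0.1261, 12/111=0.1081, 13/111=0.1171, 5/111=0.0450, 20/111=0.1802
Σ p₁ᵢp₂ᵢ = 0.002696 + 0.043719 + 0.001059 + 0.020528 + 0.003454 + 0.005697 + 0.043338 = 0.120491
Σp_1ᵢ² = 0.2996² + 0.1055² + 0.0084² + 0.1899² + 0.0295² + 0.1266² + 0.2405² = 0.089760 + 0.011130 + 0.000071 + 0.036062 + 0.000870 + 0.016028 + 0.057840 = 0.211761
Σp_2ᵢ² = 0.0090² + 0.4144² + 0.1261² + 0.1081² + 0.1171² + 0.0450² + 0.1802² = 0.000081 + 0.171727 + 0.015901 + 0.011686 + 0.013712 + 0.002025 + 0.032472 = 0.247604
O = 0.120491 / √(0.211761 × 0.247604) = 0.120491 / 0.2289822 = 0.5262

0.53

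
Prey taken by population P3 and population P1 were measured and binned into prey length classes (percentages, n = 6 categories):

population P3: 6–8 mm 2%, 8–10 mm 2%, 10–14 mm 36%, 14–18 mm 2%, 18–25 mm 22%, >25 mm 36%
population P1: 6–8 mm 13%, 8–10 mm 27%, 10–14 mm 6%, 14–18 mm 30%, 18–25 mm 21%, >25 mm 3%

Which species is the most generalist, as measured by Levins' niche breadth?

population P1

Convert percentages to proportions (divide by 100).
Σp_P3ᵢ² = 0.02² + 0.02² + 0.36² + 0.02² + 0.22² + 0.36² = 0.0004 + 0.0004 + 0.1296 + 0.0004 + 0.0484 + 0.1296 = 0.3088
B_P3 = 1 / 0.3088 = 3.2383
Σp_P1ᵢ² = 0.13² + 0.27² + 0.06² + 0.30² + 0.21² + 0.03² = 0.0169 + 0.0729 + 0.0036 + 0.0900 + 0.0441 + 0.0009 = 0.2284
B_P1 = 1 / 0.2284 = 4.3783
Highest B → broadest niche (most generalist): population P1 (B = 4.38).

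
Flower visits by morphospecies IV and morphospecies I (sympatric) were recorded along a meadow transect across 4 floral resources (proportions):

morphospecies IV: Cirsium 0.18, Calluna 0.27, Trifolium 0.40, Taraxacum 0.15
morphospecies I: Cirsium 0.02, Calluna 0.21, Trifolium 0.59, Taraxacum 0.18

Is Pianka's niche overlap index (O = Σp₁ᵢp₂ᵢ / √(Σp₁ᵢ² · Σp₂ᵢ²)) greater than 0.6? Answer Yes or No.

Σ p₁ᵢp₂ᵢ = 0.0036 + 0.0567 + 0.2360 + 0.0270 = 0.3233
Σp_1ᵢ² = 0.18² + 0.27² + 0.40² + 0.15² = 0.0324 + 0.0729 + 0.1600 + 0.0225 = 0.2878
Σp_2ᵢ² = 0.02² + 0.21² + 0.59² + 0.18² = 0.0004 + 0.0441 + 0.3481 + 0.0324 = 0.4250
O = 0.3233 / √(0.2878 × 0.4250) = 0.3233 / 0.34974 = 0.9244
O = 0.9244 > 0.6 → Yes.

Yes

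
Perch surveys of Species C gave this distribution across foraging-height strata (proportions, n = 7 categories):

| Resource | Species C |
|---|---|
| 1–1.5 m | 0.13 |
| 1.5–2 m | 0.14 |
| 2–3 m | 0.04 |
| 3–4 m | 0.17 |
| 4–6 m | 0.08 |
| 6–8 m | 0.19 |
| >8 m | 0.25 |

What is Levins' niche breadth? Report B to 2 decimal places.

5.81

Σpᵢ² = 0.13² + 0.14² + 0.04² + 0.17² + 0.08² + 0.19² + 0.25² = 0.0169 + 0.0196 + 0.0016 + 0.0289 + 0.0064 + 0.0361 + 0.0625 = 0.1720
B = 1 / 0.1720 = 5.8140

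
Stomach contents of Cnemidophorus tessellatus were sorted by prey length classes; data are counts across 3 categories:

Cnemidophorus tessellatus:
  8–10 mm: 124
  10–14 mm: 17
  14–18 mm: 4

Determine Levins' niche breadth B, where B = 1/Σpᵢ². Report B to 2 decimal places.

Proportions for Cnemidophorus tessellatus (n=145): 124/145=0.8552, 17/145=0.1172, 4/145=0.0276
Σpᵢ² = 0.8552² + 0.1172² + 0.0276² = 0.731367 + 0.013736 + 0.000762 = 0.745865
B = 1 / 0.745865 = 1.3407

1.34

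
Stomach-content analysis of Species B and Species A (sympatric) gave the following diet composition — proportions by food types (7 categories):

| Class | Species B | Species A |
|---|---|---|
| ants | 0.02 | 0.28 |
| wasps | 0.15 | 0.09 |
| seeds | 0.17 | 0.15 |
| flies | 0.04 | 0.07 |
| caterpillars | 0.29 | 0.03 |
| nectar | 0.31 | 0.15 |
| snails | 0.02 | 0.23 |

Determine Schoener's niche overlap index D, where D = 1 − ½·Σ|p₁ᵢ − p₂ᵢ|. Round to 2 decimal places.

Σ|p₁ᵢ − p₂ᵢ| = 0.26 + 0.06 + 0.02 + 0.03 + 0.26 + 0.16 + 0.21 = 1.00
D = 1 − ½ × 1.00 = 1 − 0.500 = 0.5000

0.50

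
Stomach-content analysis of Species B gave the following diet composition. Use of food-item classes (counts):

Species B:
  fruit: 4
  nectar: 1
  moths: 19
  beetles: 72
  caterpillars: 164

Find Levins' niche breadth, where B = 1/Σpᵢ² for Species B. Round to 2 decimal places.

2.08

Proportions for Species B (n=260): 4/260=0.0154, 1/260=0.0038, 19/260=0.0731, 72/260=0.2769, 164/260=0.6308
Σpᵢ² = 0.0154² + 0.0038² + 0.0731² + 0.2769² + 0.6308² = 0.000237 + 0.000014 + 0.005344 + 0.076674 + 0.397909 = 0.480178
B = 1 / 0.480178 = 2.0826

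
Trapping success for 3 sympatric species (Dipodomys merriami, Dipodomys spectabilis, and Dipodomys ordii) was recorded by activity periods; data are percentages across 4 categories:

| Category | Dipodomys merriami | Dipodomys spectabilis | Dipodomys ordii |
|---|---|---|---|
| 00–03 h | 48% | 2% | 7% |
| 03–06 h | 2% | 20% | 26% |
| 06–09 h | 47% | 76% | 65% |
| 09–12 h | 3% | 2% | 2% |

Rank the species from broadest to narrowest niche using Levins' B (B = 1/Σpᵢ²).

Convert percentages to proportions (divide by 100).
Σp_merrᵢ² = 0.48² + 0.02² + 0.47² + 0.03² = 0.2304 + 0.0004 + 0.2209 + 0.0009 = 0.4526
B_merr = 1 / 0.4526 = 2.2095
Σp_specᵢ² = 0.02² + 0.20² + 0.76² + 0.02² = 0.0004 + 0.0400 + 0.5776 + 0.0004 = 0.6184
B_spec = 1 / 0.6184 = 1.6171
Σp_ordiᵢ² = 0.07² + 0.26² + 0.65² + 0.02² = 0.0049 + 0.0676 + 0.4225 + 0.0004 = 0.4954
B_ordi = 1 / 0.4954 = 2.0186
Ranking by B (broadest → narrowest): Dipodomys merriami (2.21) > Dipodomys ordii (2.02) > Dipodomys spectabilis (1.62)

Dipodomys merriami > Dipodomys ordii > Dipodomys spectabilis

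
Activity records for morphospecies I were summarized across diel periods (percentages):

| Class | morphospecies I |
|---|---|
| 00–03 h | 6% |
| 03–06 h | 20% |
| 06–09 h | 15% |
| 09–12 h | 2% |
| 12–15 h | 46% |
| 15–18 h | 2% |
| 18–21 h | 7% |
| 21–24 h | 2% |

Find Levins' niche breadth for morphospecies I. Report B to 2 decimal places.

3.52

Convert percentages to proportions (divide by 100).
Σpᵢ² = 0.06² + 0.20² + 0.15² + 0.02² + 0.46² + 0.02² + 0.07² + 0.02² = 0.0036 + 0.0400 + 0.0225 + 0.0004 + 0.2116 + 0.0004 + 0.0049 + 0.0004 = 0.2838
B = 1 / 0.2838 = 3.5236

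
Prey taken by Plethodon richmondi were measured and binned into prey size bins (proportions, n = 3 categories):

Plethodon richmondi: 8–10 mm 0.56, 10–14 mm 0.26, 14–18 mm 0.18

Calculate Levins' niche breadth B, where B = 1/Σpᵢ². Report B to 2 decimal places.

2.42

Σpᵢ² = 0.56² + 0.26² + 0.18² = 0.3136 + 0.0676 + 0.0324 = 0.4136
B = 1 / 0.4136 = 2.4178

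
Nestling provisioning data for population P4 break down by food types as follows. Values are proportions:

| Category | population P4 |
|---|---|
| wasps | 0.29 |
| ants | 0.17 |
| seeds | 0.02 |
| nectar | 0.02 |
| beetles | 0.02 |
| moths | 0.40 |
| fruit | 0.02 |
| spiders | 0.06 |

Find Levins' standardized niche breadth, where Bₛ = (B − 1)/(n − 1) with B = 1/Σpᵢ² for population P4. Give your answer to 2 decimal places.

Σpᵢ² = 0.29² + 0.17² + 0.02² + 0.02² + 0.02² + 0.40² + 0.02² + 0.06² = 0.0841 + 0.0289 + 0.0004 + 0.0004 + 0.0004 + 0.1600 + 0.0004 + 0.0036 = 0.2782
B = 1 / 0.2782 = 3.5945
Bₛ = (B − 1)/(n − 1) = (3.5945 − 1)/(8 − 1) = 2.5945/7 = 0.3706

0.37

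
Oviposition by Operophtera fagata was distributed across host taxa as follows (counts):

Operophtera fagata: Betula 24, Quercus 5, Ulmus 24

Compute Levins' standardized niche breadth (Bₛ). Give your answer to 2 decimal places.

Proportions for Operophtera fagata (n=53): 24/53=0.4528, 5/53=0.0943, 24/53=0.4528
Σpᵢ² = 0.4528² + 0.0943² + 0.4528² = 0.205028 + 0.008892 + 0.205028 = 0.418948
B = 1 / 0.418948 = 2.3869
Bₛ = (B − 1)/(n − 1) = (2.3869 − 1)/(3 − 1) = 1.3869/2 = 0.6935

0.69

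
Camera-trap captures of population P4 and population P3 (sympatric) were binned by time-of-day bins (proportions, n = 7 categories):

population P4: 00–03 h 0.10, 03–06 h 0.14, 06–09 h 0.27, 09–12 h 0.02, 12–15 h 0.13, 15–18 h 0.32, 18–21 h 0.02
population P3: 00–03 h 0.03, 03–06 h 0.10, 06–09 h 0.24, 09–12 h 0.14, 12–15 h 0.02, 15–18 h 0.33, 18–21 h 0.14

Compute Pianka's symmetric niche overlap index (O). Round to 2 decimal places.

0.89

Σ p₁ᵢp₂ᵢ = 0.0030 + 0.0140 + 0.0648 + 0.0028 + 0.0026 + 0.1056 + 0.0028 = 0.1956
Σp_1ᵢ² = 0.10² + 0.14² + 0.27² + 0.02² + 0.13² + 0.32² + 0.02² = 0.0100 + 0.0196 + 0.0729 + 0.0004 + 0.0169 + 0.1024 + 0.0004 = 0.2226
Σp_2ᵢ² = 0.03² + 0.10² + 0.24² + 0.14² + 0.02² + 0.33² + 0.14² = 0.0009 + 0.0100 + 0.0576 + 0.0196 + 0.0004 + 0.1089 + 0.0196 = 0.2170
O = 0.1956 / √(0.2226 × 0.2170) = 0.1956 / 0.21978 = 0.8900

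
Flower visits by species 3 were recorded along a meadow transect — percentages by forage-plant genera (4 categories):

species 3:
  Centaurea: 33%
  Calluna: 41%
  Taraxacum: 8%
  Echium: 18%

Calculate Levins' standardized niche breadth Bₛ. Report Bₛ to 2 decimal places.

Convert percentages to proportions (divide by 100).
Σpᵢ² = 0.33² + 0.41² + 0.08² + 0.18² = 0.1089 + 0.1681 + 0.0064 + 0.0324 = 0.3158
B = 1 / 0.3158 = 3.1666
Bₛ = (B − 1)/(n − 1) = (3.1666 − 1)/(4 − 1) = 2.1666/3 = 0.7222

0.72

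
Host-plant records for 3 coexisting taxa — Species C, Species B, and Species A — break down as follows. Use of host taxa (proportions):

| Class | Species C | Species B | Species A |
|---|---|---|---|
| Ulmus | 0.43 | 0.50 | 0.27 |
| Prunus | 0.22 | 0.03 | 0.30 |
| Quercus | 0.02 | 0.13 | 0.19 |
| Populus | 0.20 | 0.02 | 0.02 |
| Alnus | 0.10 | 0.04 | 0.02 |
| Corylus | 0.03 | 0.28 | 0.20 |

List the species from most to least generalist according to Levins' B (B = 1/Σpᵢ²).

Σp_Cᵢ² = 0.43² + 0.22² + 0.02² + 0.20² + 0.10² + 0.03² = 0.1849 + 0.0484 + 0.0004 + 0.0400 + 0.0100 + 0.0009 = 0.2846
B_C = 1 / 0.2846 = 3.5137
Σp_Bᵢ² = 0.50² + 0.03² + 0.13² + 0.02² + 0.04² + 0.28² = 0.2500 + 0.0009 + 0.0169 + 0.0004 + 0.0016 + 0.0784 = 0.3482
B_B = 1 / 0.3482 = 2.8719
Σp_Aᵢ² = 0.27² + 0.30² + 0.19² + 0.02² + 0.02² + 0.20² = 0.0729 + 0.0900 + 0.0361 + 0.0004 + 0.0004 + 0.0400 = 0.2398
B_A = 1 / 0.2398 = 4.1701
Ranking by B (broadest → narrowest): Species A (4.17) > Species C (3.51) > Species B (2.87)

Species A > Species C > Species B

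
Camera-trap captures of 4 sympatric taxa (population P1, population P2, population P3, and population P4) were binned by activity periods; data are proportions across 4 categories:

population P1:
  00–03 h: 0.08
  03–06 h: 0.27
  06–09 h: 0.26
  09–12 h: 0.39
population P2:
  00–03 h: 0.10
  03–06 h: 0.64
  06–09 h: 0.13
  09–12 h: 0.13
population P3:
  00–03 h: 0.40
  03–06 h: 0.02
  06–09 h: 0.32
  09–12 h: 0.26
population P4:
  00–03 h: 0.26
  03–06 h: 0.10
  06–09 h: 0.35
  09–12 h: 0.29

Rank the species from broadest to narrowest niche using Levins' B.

Σp_P1ᵢ² = 0.08² + 0.27² + 0.26² + 0.39² = 0.0064 + 0.0729 + 0.0676 + 0.1521 = 0.2990
B_P1 = 1 / 0.2990 = 3.3445
Σp_P2ᵢ² = 0.10² + 0.64² + 0.13² + 0.13² = 0.0100 + 0.4096 + 0.0169 + 0.0169 = 0.4534
B_P2 = 1 / 0.4534 = 2.2056
Σp_P3ᵢ² = 0.40² + 0.02² + 0.32² + 0.26² = 0.1600 + 0.0004 + 0.1024 + 0.0676 = 0.3304
B_P3 = 1 / 0.3304 = 3.0266
Σp_P4ᵢ² = 0.26² + 0.10² + 0.35² + 0.29² = 0.0676 + 0.0100 + 0.1225 + 0.0841 = 0.2842
B_P4 = 1 / 0.2842 = 3.5186
Ranking by B (broadest → narrowest): population P4 (3.52) > population P1 (3.34) > population P3 (3.03) > population P2 (2.21)

population P4 > population P1 > population P3 > population P2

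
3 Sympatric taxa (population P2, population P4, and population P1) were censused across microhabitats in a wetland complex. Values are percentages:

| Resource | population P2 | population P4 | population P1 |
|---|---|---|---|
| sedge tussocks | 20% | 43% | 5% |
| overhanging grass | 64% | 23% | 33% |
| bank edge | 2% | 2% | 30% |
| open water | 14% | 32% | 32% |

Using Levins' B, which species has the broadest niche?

Convert percentages to proportions (divide by 100).
Σp_P2ᵢ² = 0.20² + 0.64² + 0.02² + 0.14² = 0.0400 + 0.4096 + 0.0004 + 0.0196 = 0.4696
B_P2 = 1 / 0.4696 = 2.1295
Σp_P4ᵢ² = 0.43² + 0.23² + 0.02² + 0.32² = 0.1849 + 0.0529 + 0.0004 + 0.1024 = 0.3406
B_P4 = 1 / 0.3406 = 2.9360
Σp_P1ᵢ² = 0.05² + 0.33² + 0.30² + 0.32² = 0.0025 + 0.1089 + 0.0900 + 0.1024 = 0.3038
B_P1 = 1 / 0.3038 = 3.2916
Highest B → broadest niche (most generalist): population P1 (B = 3.29).

population P1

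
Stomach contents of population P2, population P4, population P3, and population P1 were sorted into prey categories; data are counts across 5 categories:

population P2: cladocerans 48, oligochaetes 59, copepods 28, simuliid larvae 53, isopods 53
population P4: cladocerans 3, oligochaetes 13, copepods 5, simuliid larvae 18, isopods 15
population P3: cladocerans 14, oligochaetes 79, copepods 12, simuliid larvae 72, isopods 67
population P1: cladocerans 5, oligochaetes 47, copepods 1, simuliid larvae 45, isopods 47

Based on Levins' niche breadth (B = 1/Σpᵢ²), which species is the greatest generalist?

population P2

Proportions for population P2 (n=241): 48/241=0.1992, 59/241=0.2448, 28/241=0.1162, 53/241=0.2199, 53/241=0.2199
Proportions for population P4 (n=54): 3/54=0.0556, 13/54=0.2407, 5/54=0.0926, 18/54=0.3333, 15/54=0.2778
Proportions for population P3 (n=244): 14/244=0.0574, 79/244=0.3238, 12/244=0.0492, 72/244=0.2951, 67/244=0.2746
Proportions for population P1 (n=145): 5/145=0.0345, 47/145=0.3241, 1/145=0.0069, 45/145=0.3103, 47/145=0.3241
Σp_P2ᵢ² = 0.1992² + 0.2448² + 0.1162² + 0.2199² + 0.2199² = 0.039681 + 0.059927 + 0.013502 + 0.048356 + 0.048356 = 0.209822
B_P2 = 1 / 0.209822 = 4.7659
Σp_P4ᵢ² = 0.0556² + 0.2407² + 0.0926² + 0.3333² + 0.2778² = 0.003091 + 0.057936 + 0.008575 + 0.111089 + 0.077173 = 0.257864
B_P4 = 1 / 0.257864 = 3.8780
Σp_P3ᵢ² = 0.0574² + 0.3238² + 0.0492² + 0.2951² + 0.2746² = 0.003295 + 0.104846 + 0.002421 + 0.087084 + 0.075405 = 0.273051
B_P3 = 1 / 0.273051 = 3.6623
Σp_P1ᵢ² = 0.0345² + 0.3241² + 0.0069² + 0.3103² + 0.3241² = 0.001190 + 0.105041 + 0.000048 + 0.096286 + 0.105041 = 0.307606
B_P1 = 1 / 0.307606 = 3.2509
Highest B → broadest niche (most generalist): population P2 (B = 4.77).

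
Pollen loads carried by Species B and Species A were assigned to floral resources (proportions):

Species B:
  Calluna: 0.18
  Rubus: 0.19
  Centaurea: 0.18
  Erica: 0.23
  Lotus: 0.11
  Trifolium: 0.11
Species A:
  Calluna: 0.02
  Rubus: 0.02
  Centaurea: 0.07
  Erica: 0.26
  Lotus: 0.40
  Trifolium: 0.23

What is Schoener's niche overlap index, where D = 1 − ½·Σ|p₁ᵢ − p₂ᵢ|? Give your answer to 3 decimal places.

0.560

Σ|p₁ᵢ − p₂ᵢ| = 0.16 + 0.17 + 0.11 + 0.03 + 0.29 + 0.12 = 0.88
D = 1 − ½ × 0.88 = 1 − 0.440 = 0.56000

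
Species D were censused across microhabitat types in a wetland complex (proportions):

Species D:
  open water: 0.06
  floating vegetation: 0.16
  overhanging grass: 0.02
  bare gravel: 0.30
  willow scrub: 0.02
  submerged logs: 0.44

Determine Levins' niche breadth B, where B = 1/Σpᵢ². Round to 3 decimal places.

Σpᵢ² = 0.06² + 0.16² + 0.02² + 0.30² + 0.02² + 0.44² = 0.0036 + 0.0256 + 0.0004 + 0.0900 + 0.0004 + 0.1936 = 0.3136
B = 1 / 0.3136 = 3.18878

3.189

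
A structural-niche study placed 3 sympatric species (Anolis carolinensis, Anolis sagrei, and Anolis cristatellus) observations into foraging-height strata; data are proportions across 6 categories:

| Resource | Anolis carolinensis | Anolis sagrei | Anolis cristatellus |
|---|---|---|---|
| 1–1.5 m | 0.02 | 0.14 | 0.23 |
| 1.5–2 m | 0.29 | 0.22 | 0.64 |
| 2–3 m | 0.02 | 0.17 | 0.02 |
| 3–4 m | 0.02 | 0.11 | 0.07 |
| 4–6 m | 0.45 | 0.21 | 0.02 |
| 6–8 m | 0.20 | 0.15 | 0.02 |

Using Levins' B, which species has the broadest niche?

Anolis sagrei

Σp_caroᵢ² = 0.02² + 0.29² + 0.02² + 0.02² + 0.45² + 0.20² = 0.0004 + 0.0841 + 0.0004 + 0.0004 + 0.2025 + 0.0400 = 0.3278
B_caro = 1 / 0.3278 = 3.0506
Σp_sagrᵢ² = 0.14² + 0.22² + 0.17² + 0.11² + 0.21² + 0.15² = 0.0196 + 0.0484 + 0.0289 + 0.0121 + 0.0441 + 0.0225 = 0.1756
B_sagr = 1 / 0.1756 = 5.6948
Σp_crisᵢ² = 0.23² + 0.64² + 0.02² + 0.07² + 0.02² + 0.02² = 0.0529 + 0.4096 + 0.0004 + 0.0049 + 0.0004 + 0.0004 = 0.4686
B_cris = 1 / 0.4686 = 2.1340
Highest B → broadest niche (most generalist): Anolis sagrei (B = 5.69).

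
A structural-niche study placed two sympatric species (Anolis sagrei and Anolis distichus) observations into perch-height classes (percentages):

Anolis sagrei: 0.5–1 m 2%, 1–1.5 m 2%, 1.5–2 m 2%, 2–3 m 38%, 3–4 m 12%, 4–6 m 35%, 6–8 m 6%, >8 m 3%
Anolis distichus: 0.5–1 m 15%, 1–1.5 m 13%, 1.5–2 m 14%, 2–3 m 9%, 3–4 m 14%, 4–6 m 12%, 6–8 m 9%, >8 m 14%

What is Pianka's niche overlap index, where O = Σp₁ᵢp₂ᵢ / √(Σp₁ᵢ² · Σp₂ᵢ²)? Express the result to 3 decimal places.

Convert percentages to proportions (divide by 100).
Σ p₁ᵢp₂ᵢ = 0.0030 + 0.0026 + 0.0028 + 0.0342 + 0.0168 + 0.0420 + 0.0054 + 0.0042 = 0.1110
Σp_1ᵢ² = 0.02² + 0.02² + 0.02² + 0.38² + 0.12² + 0.35² + 0.06² + 0.03² = 0.0004 + 0.0004 + 0.0004 + 0.1444 + 0.0144 + 0.1225 + 0.0036 + 0.0009 = 0.2870
Σp_2ᵢ² = 0.15² + 0.13² + 0.14² + 0.09² + 0.14² + 0.12² + 0.09² + 0.14² = 0.0225 + 0.0169 + 0.0196 + 0.0081 + 0.0196 + 0.0144 + 0.0081 + 0.0196 = 0.1288
O = 0.1110 / √(0.2870 × 0.1288) = 0.1110 / 0.192264 = 0.57733

0.577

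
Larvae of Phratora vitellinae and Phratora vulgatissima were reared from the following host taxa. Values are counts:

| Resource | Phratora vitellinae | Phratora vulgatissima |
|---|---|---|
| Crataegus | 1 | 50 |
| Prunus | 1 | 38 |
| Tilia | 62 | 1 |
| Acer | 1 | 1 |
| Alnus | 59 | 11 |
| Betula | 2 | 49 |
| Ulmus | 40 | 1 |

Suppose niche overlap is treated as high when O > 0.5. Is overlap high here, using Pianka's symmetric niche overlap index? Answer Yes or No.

No

Proportions for Phratora vitellinae (n=166): 1/166=0.0060, 1/166=0.0060, 62/166=0.3735, 1/166=0.0060, 59/166=0.3554, 2/166=0.0120, 40/166=0.2410
Proportions for Phratora vulgatissima (n=151): 50/151=0.3311, 38/151=0.2517, 1/151=0.0066, 1/151=0.0066, 11/151=0.0728, 49/151=0.3245, 1/151=0.0066
Σ p₁ᵢp₂ᵢ = 0.001987 + 0.001510 + 0.002465 + 0.000040 + 0.025873 + 0.003894 + 0.001591 = 0.037360
Σp_1ᵢ² = 0.0060² + 0.0060² + 0.3735² + 0.0060² + 0.3554² + 0.0120² + 0.2410² = 0.000036 + 0.000036 + 0.139502 + 0.000036 + 0.126309 + 0.000144 + 0.058081 = 0.324144
Σp_2ᵢ² = 0.3311² + 0.2517² + 0.0066² + 0.0066² + 0.0728² + 0.3245² + 0.0066² = 0.109627 + 0.063353 + 0.000044 + 0.000044 + 0.005300 + 0.105300 + 0.000044 = 0.283712
O = 0.037360 / √(0.324144 × 0.283712) = 0.037360 / 0.3032549 = 0.1232
O = 0.1232 < 0.5 → No.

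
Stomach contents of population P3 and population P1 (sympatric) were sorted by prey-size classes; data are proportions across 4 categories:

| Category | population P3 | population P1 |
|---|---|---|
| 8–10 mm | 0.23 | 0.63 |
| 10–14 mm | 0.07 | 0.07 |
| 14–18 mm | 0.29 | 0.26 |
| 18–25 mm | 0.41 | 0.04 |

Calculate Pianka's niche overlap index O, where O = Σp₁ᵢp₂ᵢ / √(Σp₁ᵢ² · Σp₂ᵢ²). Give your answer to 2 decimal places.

0.63

Σ p₁ᵢp₂ᵢ = 0.1449 + 0.0049 + 0.0754 + 0.0164 = 0.2416
Σp_1ᵢ² = 0.23² + 0.07² + 0.29² + 0.41² = 0.0529 + 0.0049 + 0.0841 + 0.1681 = 0.3100
Σp_2ᵢ² = 0.63² + 0.07² + 0.26² + 0.04² = 0.3969 + 0.0049 + 0.0676 + 0.0016 = 0.4710
O = 0.2416 / √(0.3100 × 0.4710) = 0.2416 / 0.38211 = 0.6323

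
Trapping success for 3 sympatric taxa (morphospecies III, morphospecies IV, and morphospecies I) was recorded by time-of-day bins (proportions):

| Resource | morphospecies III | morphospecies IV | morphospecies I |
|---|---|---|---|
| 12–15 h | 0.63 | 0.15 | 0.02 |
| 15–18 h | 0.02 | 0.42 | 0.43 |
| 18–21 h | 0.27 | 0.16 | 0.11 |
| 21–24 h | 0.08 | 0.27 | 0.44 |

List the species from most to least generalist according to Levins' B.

morphospecies IV > morphospecies I > morphospecies III

Σp_IIIᵢ² = 0.63² + 0.02² + 0.27² + 0.08² = 0.3969 + 0.0004 + 0.0729 + 0.0064 = 0.4766
B_III = 1 / 0.4766 = 2.0982
Σp_IVᵢ² = 0.15² + 0.42² + 0.16² + 0.27² = 0.0225 + 0.1764 + 0.0256 + 0.0729 = 0.2974
B_IV = 1 / 0.2974 = 3.3625
Σp_Iᵢ² = 0.02² + 0.43² + 0.11² + 0.44² = 0.0004 + 0.1849 + 0.0121 + 0.1936 = 0.3910
B_I = 1 / 0.3910 = 2.5575
Ranking by B (broadest → narrowest): morphospecies IV (3.36) > morphospecies I (2.56) > morphospecies III (2.10)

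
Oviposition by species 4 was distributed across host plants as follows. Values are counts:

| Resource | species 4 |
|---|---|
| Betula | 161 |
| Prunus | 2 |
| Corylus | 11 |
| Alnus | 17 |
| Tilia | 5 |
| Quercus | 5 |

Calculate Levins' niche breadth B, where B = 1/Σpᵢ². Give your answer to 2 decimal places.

1.53

Proportions for species 4 (n=201): 161/201=0.8010, 2/201=0.0100, 11/201=0.0547, 17/201=0.0846, 5/201=0.0249, 5/201=0.0249
Σpᵢ² = 0.8010² + 0.0100² + 0.0547² + 0.0846² + 0.0249² + 0.0249² = 0.641601 + 0.000100 + 0.002992 + 0.007157 + 0.000620 + 0.000620 = 0.653090
B = 1 / 0.653090 = 1.5312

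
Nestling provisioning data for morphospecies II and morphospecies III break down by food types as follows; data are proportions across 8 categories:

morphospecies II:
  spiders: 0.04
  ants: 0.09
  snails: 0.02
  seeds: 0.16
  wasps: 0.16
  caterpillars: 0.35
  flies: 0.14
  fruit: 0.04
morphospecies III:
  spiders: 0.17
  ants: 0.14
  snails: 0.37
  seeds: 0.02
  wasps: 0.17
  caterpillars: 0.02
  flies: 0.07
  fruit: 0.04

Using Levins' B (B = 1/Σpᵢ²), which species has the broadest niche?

morphospecies II

Σp_IIᵢ² = 0.04² + 0.09² + 0.02² + 0.16² + 0.16² + 0.35² + 0.14² + 0.04² = 0.0016 + 0.0081 + 0.0004 + 0.0256 + 0.0256 + 0.1225 + 0.0196 + 0.0016 = 0.2050
B_II = 1 / 0.2050 = 4.8780
Σp_IIIᵢ² = 0.17² + 0.14² + 0.37² + 0.02² + 0.17² + 0.02² + 0.07² + 0.04² = 0.0289 + 0.0196 + 0.1369 + 0.0004 + 0.0289 + 0.0004 + 0.0049 + 0.0016 = 0.2216
B_III = 1 / 0.2216 = 4.5126
Highest B → broadest niche (most generalist): morphospecies II (B = 4.88).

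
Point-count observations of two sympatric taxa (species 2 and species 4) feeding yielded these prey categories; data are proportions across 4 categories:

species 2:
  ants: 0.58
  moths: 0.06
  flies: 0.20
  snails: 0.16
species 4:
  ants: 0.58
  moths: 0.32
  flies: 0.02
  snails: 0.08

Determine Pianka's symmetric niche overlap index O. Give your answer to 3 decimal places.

Σ p₁ᵢp₂ᵢ = 0.3364 + 0.0192 + 0.0040 + 0.0128 = 0.3724
Σp_1ᵢ² = 0.58² + 0.06² + 0.20² + 0.16² = 0.3364 + 0.0036 + 0.0400 + 0.0256 = 0.4056
Σp_2ᵢ² = 0.58² + 0.32² + 0.02² + 0.08² = 0.3364 + 0.1024 + 0.0004 + 0.0064 = 0.4456
O = 0.3724 / √(0.4056 × 0.4456) = 0.3724 / 0.425130 = 0.87597

0.876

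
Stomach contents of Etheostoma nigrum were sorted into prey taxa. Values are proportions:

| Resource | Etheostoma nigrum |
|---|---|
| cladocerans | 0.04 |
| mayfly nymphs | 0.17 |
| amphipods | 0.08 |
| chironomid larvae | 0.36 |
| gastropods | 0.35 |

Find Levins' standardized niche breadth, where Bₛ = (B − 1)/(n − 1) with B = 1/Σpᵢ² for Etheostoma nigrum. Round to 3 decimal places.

0.615

Σpᵢ² = 0.04² + 0.17² + 0.08² + 0.36² + 0.35² = 0.0016 + 0.0289 + 0.0064 + 0.1296 + 0.1225 = 0.2890
B = 1 / 0.2890 = 3.46021
Bₛ = (B − 1)/(n − 1) = (3.46021 − 1)/(5 − 1) = 2.46021/4 = 0.61505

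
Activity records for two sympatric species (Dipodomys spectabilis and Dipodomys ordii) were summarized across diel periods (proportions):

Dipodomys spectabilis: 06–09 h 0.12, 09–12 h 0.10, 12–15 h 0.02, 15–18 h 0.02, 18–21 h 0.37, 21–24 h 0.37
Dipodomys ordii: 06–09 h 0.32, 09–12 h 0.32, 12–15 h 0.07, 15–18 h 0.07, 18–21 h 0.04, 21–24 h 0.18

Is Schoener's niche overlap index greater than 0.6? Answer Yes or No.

Σ|p₁ᵢ − p₂ᵢ| = 0.20 + 0.22 + 0.05 + 0.05 + 0.33 + 0.19 = 1.04
D = 1 − ½ × 1.04 = 1 − 0.520 = 0.4800
D = 0.4800 < 0.6 → No.

No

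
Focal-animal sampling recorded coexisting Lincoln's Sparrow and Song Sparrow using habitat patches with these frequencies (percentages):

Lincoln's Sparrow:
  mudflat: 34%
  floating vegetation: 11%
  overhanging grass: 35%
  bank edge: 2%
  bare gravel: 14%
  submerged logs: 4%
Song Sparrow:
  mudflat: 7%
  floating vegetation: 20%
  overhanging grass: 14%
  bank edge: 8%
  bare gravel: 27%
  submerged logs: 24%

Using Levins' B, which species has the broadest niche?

Song Sparrow

Convert percentages to proportions (divide by 100).
Σp_Lincᵢ² = 0.34² + 0.11² + 0.35² + 0.02² + 0.14² + 0.04² = 0.1156 + 0.0121 + 0.1225 + 0.0004 + 0.0196 + 0.0016 = 0.2718
B_Linc = 1 / 0.2718 = 3.6792
Σp_Songᵢ² = 0.07² + 0.20² + 0.14² + 0.08² + 0.27² + 0.24² = 0.0049 + 0.0400 + 0.0196 + 0.0064 + 0.0729 + 0.0576 = 0.2014
B_Song = 1 / 0.2014 = 4.9652
Highest B → broadest niche (most generalist): Song Sparrow (B = 4.97).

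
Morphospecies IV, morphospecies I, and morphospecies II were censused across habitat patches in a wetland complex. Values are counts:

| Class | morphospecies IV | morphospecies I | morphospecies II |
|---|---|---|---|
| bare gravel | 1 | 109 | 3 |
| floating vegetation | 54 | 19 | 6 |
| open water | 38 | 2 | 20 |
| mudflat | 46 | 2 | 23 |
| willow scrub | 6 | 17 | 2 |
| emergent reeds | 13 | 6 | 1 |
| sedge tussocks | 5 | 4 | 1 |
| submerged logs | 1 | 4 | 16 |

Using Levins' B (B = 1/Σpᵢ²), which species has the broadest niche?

Proportions for morphospecies IV (n=164): 1/164=0.0061, 54/164=0.3293, 38/164=0.2317, 46/164=0.2805, 6/164=0.0366, 13/164=0.0793, 5/164=0.0305, 1/164=0.0061
Proportions for morphospecies I (n=163): 109/163=0.6687, 19/163=0.1166, 2/163=0.0123, 2/163=0.0123, 17/163=0.1043, 6/163=0.0368, 4/163=0.0245, 4/163=0.0245
Proportions for morphospecies II (n=72): 3/72=0.0417, 6/72=0.0833, 20/72=0.2778, 23/72=0.3194, 2/72=0.0278, 1/72=0.0139, 1/72=0.0139, 16/72=0.2222
Σp_IVᵢ² = 0.0061² + 0.3293² + 0.2317² + 0.2805² + 0.0366² + 0.0793² + 0.0305² + 0.0061² = 0.000037 + 0.108438 + 0.053685 + 0.078680 + 0.001340 + 0.006288 + 0.000930 + 0.000037 = 0.249435
B_IV = 1 / 0.249435 = 4.0091
Σp_Iᵢ² = 0.6687² + 0.1166² + 0.0123² + 0.0123² + 0.1043² + 0.0368² + 0.0245² + 0.0245² = 0.447160 + 0.013596 + 0.000151 + 0.000151 + 0.010878 + 0.001354 + 0.000600 + 0.000600 = 0.474490
B_I = 1 / 0.474490 = 2.1075
Σp_IIᵢ² = 0.0417² + 0.0833² + 0.2778² + 0.3194² + 0.0278² + 0.0139² + 0.0139² + 0.2222² = 0.001739 + 0.006939 + 0.077173 + 0.102016 + 0.000773 + 0.000193 + 0.000193 + 0.049373 = 0.238399
B_II = 1 / 0.238399 = 4.1946
Highest B → broadest niche (most generalist): morphospecies II (B = 4.19).

morphospecies II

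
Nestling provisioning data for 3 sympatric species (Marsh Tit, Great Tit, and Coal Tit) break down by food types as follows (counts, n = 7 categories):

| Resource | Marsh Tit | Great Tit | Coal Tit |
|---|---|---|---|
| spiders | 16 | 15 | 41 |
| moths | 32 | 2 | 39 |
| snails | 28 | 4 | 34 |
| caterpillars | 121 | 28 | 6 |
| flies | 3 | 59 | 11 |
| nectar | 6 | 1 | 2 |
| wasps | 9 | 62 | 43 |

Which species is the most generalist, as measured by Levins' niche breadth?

Proportions for Marsh Tit (n=215): 16/215=0.0744, 32/215=0.1488, 28/215=0.1302, 121/215=0.5628, 3/215=0.0140, 6/215=0.0279, 9/215=0.0419
Proportions for Great Tit (n=171): 15/171=0.0877, 2/171=0.0117, 4/171=0.0234, 28/171=0.1637, 59/171=0.3450, 1/171=0.0058, 62/171=0.3626
Proportions for Coal Tit (n=176): 41/176=0.2330, 39/176=0.2216, 34/176=0.1932, 6/176=0.0341, 11/176=0.0625, 2/176=0.0114, 43/176=0.2443
Σp_Marsᵢ² = 0.0744² + 0.1488² + 0.1302² + 0.5628² + 0.0140² + 0.0279² + 0.0419² = 0.005535 + 0.022141 + 0.016952 + 0.316744 + 0.000196 + 0.000778 + 0.001756 = 0.364102
B_Mars = 1 / 0.364102 = 2.7465
Σp_Greaᵢ² = 0.0877² + 0.0117² + 0.0234² + 0.1637² + 0.3450² + 0.0058² + 0.3626² = 0.007691 + 0.000137 + 0.000548 + 0.026798 + 0.119025 + 0.000034 + 0.131479 = 0.285712
B_Grea = 1 / 0.285712 = 3.5000
Σp_Coalᵢ² = 0.2330² + 0.2216² + 0.1932² + 0.0341² + 0.0625² + 0.0114² + 0.2443² = 0.054289 + 0.049107 + 0.037326 + 0.001163 + 0.003906 + 0.000130 + 0.059682 = 0.205603
B_Coal = 1 / 0.205603 = 4.8637
Highest B → broadest niche (most generalist): Coal Tit (B = 4.86).

Coal Tit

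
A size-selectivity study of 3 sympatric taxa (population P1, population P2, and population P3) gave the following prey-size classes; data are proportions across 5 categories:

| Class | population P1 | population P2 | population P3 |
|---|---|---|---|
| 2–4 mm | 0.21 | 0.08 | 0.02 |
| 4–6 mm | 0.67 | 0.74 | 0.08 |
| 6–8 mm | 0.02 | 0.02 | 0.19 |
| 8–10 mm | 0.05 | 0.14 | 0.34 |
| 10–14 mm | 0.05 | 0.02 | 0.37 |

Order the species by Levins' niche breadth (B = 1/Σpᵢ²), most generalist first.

Σp_P1ᵢ² = 0.21² + 0.67² + 0.02² + 0.05² + 0.05² = 0.0441 + 0.4489 + 0.0004 + 0.0025 + 0.0025 = 0.4984
B_P1 = 1 / 0.4984 = 2.0064
Σp_P2ᵢ² = 0.08² + 0.74² + 0.02² + 0.14² + 0.02² = 0.0064 + 0.5476 + 0.0004 + 0.0196 + 0.0004 = 0.5744
B_P2 = 1 / 0.5744 = 1.7409
Σp_P3ᵢ² = 0.02² + 0.08² + 0.19² + 0.34² + 0.37² = 0.0004 + 0.0064 + 0.0361 + 0.1156 + 0.1369 = 0.2954
B_P3 = 1 / 0.2954 = 3.3852
Ranking by B (broadest → narrowest): population P3 (3.39) > population P1 (2.01) > population P2 (1.74)

population P3 > population P1 > population P2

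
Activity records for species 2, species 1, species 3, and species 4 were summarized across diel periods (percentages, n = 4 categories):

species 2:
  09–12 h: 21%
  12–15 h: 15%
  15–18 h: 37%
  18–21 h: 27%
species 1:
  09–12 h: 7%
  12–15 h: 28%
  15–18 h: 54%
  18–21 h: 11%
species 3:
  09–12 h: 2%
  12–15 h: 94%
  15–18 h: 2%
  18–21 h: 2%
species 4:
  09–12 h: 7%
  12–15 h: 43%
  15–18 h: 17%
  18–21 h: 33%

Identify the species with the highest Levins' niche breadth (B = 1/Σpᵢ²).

species 2

Convert percentages to proportions (divide by 100).
Σp_2ᵢ² = 0.21² + 0.15² + 0.37² + 0.27² = 0.0441 + 0.0225 + 0.1369 + 0.0729 = 0.2764
B_2 = 1 / 0.2764 = 3.6179
Σp_1ᵢ² = 0.07² + 0.28² + 0.54² + 0.11² = 0.0049 + 0.0784 + 0.2916 + 0.0121 = 0.3870
B_1 = 1 / 0.3870 = 2.5840
Σp_3ᵢ² = 0.02² + 0.94² + 0.02² + 0.02² = 0.0004 + 0.8836 + 0.0004 + 0.0004 = 0.8848
B_3 = 1 / 0.8848 = 1.1302
Σp_4ᵢ² = 0.07² + 0.43² + 0.17² + 0.33² = 0.0049 + 0.1849 + 0.0289 + 0.1089 = 0.3276
B_4 = 1 / 0.3276 = 3.0525
Highest B → broadest niche (most generalist): species 2 (B = 3.62).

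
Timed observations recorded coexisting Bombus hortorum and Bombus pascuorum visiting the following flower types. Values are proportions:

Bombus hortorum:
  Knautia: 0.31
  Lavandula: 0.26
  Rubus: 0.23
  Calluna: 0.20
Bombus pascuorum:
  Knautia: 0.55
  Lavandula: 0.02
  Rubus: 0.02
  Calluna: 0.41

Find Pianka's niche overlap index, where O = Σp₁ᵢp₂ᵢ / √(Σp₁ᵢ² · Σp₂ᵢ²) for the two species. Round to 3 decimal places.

0.754

Σ p₁ᵢp₂ᵢ = 0.1705 + 0.0052 + 0.0046 + 0.0820 = 0.2623
Σp_1ᵢ² = 0.31² + 0.26² + 0.23² + 0.20² = 0.0961 + 0.0676 + 0.0529 + 0.0400 = 0.2566
Σp_2ᵢ² = 0.55² + 0.02² + 0.02² + 0.41² = 0.3025 + 0.0004 + 0.0004 + 0.1681 = 0.4714
O = 0.2623 / √(0.2566 × 0.4714) = 0.2623 / 0.347795 = 0.75418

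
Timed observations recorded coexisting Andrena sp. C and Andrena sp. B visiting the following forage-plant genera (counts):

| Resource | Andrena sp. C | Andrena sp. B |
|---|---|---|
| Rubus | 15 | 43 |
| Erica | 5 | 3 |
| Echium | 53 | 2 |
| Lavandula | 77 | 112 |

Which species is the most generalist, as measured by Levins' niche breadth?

Andrena sp. C

Proportions for Andrena sp. C (n=150): 15/150=0.1000, 5/150=0.0333, 53/150=0.3533, 77/150=0.5133
Proportions for Andrena sp. B (n=160): 43/160=0.2688, 3/160=0.0188, 2/160=0.0125, 112/160=0.7000
Σp_Cᵢ² = 0.1000² + 0.0333² + 0.3533² + 0.5133² = 0.010000 + 0.001109 + 0.124821 + 0.263477 = 0.399407
B_C = 1 / 0.399407 = 2.5037
Σp_Bᵢ² = 0.2688² + 0.0188² + 0.0125² + 0.7000² = 0.072253 + 0.000353 + 0.000156 + 0.490000 = 0.562762
B_B = 1 / 0.562762 = 1.7770
Highest B → broadest niche (most generalist): Andrena sp. C (B = 2.50).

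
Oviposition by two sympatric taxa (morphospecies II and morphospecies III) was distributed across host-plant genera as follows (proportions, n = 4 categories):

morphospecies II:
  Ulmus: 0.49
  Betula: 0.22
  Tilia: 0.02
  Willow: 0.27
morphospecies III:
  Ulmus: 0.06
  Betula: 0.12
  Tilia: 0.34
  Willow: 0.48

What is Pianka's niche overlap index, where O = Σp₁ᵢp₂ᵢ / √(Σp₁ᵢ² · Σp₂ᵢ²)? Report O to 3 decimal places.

Σ p₁ᵢp₂ᵢ = 0.0294 + 0.0264 + 0.0068 + 0.1296 = 0.1922
Σp_1ᵢ² = 0.49² + 0.22² + 0.02² + 0.27² = 0.2401 + 0.0484 + 0.0004 + 0.0729 = 0.3618
Σp_2ᵢ² = 0.06² + 0.12² + 0.34² + 0.48² = 0.0036 + 0.0144 + 0.1156 + 0.2304 = 0.3640
O = 0.1922 / √(0.3618 × 0.3640) = 0.1922 / 0.362898 = 0.52963

0.530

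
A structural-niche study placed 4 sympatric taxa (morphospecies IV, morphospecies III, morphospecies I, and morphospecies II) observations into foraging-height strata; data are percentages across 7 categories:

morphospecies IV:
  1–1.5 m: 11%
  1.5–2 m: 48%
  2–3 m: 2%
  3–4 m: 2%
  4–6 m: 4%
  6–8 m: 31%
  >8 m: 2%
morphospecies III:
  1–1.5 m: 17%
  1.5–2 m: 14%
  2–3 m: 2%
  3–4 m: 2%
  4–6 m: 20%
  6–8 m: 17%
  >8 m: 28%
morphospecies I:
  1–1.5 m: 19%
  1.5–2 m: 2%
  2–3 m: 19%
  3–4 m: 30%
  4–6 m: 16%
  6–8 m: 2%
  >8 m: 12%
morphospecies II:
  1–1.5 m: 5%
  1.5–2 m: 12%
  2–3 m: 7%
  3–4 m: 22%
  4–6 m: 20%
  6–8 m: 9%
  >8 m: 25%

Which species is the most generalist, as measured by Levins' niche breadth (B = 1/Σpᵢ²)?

morphospecies II

Convert percentages to proportions (divide by 100).
Σp_IVᵢ² = 0.11² + 0.48² + 0.02² + 0.02² + 0.04² + 0.31² + 0.02² = 0.0121 + 0.2304 + 0.0004 + 0.0004 + 0.0016 + 0.0961 + 0.0004 = 0.3414
B_IV = 1 / 0.3414 = 2.9291
Σp_IIIᵢ² = 0.17² + 0.14² + 0.02² + 0.02² + 0.20² + 0.17² + 0.28² = 0.0289 + 0.0196 + 0.0004 + 0.0004 + 0.0400 + 0.0289 + 0.0784 = 0.1966
B_III = 1 / 0.1966 = 5.0865
Σp_Iᵢ² = 0.19² + 0.02² + 0.19² + 0.30² + 0.16² + 0.02² + 0.12² = 0.0361 + 0.0004 + 0.0361 + 0.0900 + 0.0256 + 0.0004 + 0.0144 = 0.2030
B_I = 1 / 0.2030 = 4.9261
Σp_IIᵢ² = 0.05² + 0.12² + 0.07² + 0.22² + 0.20² + 0.09² + 0.25² = 0.0025 + 0.0144 + 0.0049 + 0.0484 + 0.0400 + 0.0081 + 0.0625 = 0.1808
B_II = 1 / 0.1808 = 5.5310
Highest B → broadest niche (most generalist): morphospecies II (B = 5.53).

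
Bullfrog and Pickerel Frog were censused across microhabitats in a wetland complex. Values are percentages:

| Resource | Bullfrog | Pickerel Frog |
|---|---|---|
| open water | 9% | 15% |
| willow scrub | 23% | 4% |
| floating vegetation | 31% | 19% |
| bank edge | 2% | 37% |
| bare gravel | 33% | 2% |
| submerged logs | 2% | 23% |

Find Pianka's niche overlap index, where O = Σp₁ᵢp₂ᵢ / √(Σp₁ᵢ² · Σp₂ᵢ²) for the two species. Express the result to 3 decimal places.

0.388

Convert percentages to proportions (divide by 100).
Σ p₁ᵢp₂ᵢ = 0.0135 + 0.0092 + 0.0589 + 0.0074 + 0.0066 + 0.0046 = 0.1002
Σp_1ᵢ² = 0.09² + 0.23² + 0.31² + 0.02² + 0.33² + 0.02² = 0.0081 + 0.0529 + 0.0961 + 0.0004 + 0.1089 + 0.0004 = 0.2668
Σp_2ᵢ² = 0.15² + 0.04² + 0.19² + 0.37² + 0.02² + 0.23² = 0.0225 + 0.0016 + 0.0361 + 0.1369 + 0.0004 + 0.0529 = 0.2504
O = 0.1002 / √(0.2668 × 0.2504) = 0.1002 / 0.258470 = 0.38767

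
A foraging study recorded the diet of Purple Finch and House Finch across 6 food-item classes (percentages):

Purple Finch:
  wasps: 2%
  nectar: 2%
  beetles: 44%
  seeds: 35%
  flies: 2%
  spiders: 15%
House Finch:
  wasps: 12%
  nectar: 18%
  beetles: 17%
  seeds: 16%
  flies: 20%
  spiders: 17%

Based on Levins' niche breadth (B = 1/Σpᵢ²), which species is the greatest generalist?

Convert percentages to proportions (divide by 100).
Σp_Purpᵢ² = 0.02² + 0.02² + 0.44² + 0.35² + 0.02² + 0.15² = 0.0004 + 0.0004 + 0.1936 + 0.1225 + 0.0004 + 0.0225 = 0.3398
B_Purp = 1 / 0.3398 = 2.9429
Σp_Housᵢ² = 0.12² + 0.18² + 0.17² + 0.16² + 0.20² + 0.17² = 0.0144 + 0.0324 + 0.0289 + 0.0256 + 0.0400 + 0.0289 = 0.1702
B_Hous = 1 / 0.1702 = 5.8754
Highest B → broadest niche (most generalist): House Finch (B = 5.88).

House Finch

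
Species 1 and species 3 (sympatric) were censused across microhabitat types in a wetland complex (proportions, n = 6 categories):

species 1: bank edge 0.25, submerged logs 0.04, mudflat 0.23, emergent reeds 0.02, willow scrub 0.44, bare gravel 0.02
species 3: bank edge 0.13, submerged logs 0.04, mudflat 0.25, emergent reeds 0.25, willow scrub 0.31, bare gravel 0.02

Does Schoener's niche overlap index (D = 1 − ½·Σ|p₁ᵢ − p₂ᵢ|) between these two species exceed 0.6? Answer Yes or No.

Yes

Σ|p₁ᵢ − p₂ᵢ| = 0.12 + 0.00 + 0.02 + 0.23 + 0.13 + 0.00 = 0.50
D = 1 − ½ × 0.50 = 1 − 0.250 = 0.7500
D = 0.7500 > 0.6 → Yes.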